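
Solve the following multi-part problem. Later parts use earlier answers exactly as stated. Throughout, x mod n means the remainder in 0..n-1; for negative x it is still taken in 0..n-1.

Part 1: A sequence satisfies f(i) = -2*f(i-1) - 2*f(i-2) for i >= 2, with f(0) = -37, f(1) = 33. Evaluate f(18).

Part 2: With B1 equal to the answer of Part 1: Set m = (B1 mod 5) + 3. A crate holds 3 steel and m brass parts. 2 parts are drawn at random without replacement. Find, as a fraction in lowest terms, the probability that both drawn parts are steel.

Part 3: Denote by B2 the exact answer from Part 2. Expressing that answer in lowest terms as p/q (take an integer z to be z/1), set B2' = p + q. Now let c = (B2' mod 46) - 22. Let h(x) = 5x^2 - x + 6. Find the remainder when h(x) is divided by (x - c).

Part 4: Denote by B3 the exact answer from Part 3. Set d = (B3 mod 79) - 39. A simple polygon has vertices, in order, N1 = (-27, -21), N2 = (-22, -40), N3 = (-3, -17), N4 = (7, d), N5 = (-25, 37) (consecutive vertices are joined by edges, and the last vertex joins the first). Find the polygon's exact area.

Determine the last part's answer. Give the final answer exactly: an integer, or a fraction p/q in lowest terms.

Part 1: f(2) = -2*(33) - 2*(-37) = 8; iterating: f(2)=8, f(3)=-82, f(4)=148, f(5)=-132, f(6)=-32, f(7)=328, f(8)=-592, f(9)=528, f(10)=128, f(11)=-1312, f(12)=2368, f(13)=-2112, f(14)=-512, f(15)=5248, f(16)=-9472, f(17)=8448, f(18)=2048; answer 2048
Part 2: B1 = 2048; m = 6; total draws C(9,2) = 36; favorable C(3,2) = 3; P = 1/12; answer 1/12
Part 3: B2 = 1/12; threaded value p + q = 13; c = -9; remainder = value at the root: 5*(-9)^2 - 1*(-9)^1 + 6 = (405) + (9) + (6) = 420; answer 420
Part 4: B3 = 420; d = -14; cross terms: (-27*-40 - -22*-21)=618, (-22*-17 - -3*-40)=254, (-3*-14 - 7*-17)=161, (7*37 - -25*-14)=-91, (-25*-21 - -27*37)=1524; twice the area = |2466| = 2466; area = 1233; answer 1233

1233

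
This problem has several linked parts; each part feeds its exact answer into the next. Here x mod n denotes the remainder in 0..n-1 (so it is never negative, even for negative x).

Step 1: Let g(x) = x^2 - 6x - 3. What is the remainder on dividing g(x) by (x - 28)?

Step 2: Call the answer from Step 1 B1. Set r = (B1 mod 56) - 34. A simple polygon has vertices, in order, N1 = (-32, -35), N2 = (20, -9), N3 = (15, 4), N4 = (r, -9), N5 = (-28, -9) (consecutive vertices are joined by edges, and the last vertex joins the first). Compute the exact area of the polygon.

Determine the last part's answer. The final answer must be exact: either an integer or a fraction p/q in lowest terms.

Step 1: remainder = value at the root: 1*(28)^2 - 6*(28)^1 - 3 = (784) + (-168) + (-3) = 613; answer 613
Step 2: B1 = 613; r = 19; cross terms: (-32*-9 - 20*-35)=988, (20*4 - 15*-9)=215, (15*-9 - 19*4)=-211, (19*-9 - -28*-9)=-423, (-28*-35 - -32*-9)=692; twice the area = |1261| = 1261; area = 1261/2; answer 1261/2

1261/2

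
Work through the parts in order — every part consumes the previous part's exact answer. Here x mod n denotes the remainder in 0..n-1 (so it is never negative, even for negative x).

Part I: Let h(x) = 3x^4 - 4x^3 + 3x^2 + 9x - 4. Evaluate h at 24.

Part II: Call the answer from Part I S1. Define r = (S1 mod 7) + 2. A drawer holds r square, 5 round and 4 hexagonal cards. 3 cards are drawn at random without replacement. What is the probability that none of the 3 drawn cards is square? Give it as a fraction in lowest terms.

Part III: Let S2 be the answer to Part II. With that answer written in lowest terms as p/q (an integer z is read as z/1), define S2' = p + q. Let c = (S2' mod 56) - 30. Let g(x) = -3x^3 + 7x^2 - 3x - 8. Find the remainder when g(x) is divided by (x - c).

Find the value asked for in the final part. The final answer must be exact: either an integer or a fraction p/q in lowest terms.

Part I: 3*(24)^4 - 4*(24)^3 + 3*(24)^2 + 9*(24)^1 - 4 = (995328) + (-55296) + (1728) + (216) + (-4) = 941972; answer 941972
Part II: S1 = 941972; r = 5; total draws C(14,3) = 364; favorable C(9,3) = 84; P = 3/13; answer 3/13
Part III: S2 = 3/13; threaded value p + q = 16; c = -14; remainder = value at the root: -3*(-14)^3 + 7*(-14)^2 - 3*(-14)^1 - 8 = (8232) + (1372) + (42) + (-8) = 9638; answer 9638

9638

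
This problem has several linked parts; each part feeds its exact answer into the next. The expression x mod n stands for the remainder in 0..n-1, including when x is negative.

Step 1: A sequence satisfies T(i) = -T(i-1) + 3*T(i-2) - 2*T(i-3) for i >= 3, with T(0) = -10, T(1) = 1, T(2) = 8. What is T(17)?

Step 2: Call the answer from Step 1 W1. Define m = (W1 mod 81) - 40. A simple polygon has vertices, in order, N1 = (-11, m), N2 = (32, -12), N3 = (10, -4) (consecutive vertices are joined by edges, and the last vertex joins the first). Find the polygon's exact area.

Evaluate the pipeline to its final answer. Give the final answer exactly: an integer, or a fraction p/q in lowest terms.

92

Step 1: T(3) = -1*(8) + 3*(1) - 2*(-10) = 15; iterating: T(3)=15, T(4)=7, T(5)=22, T(6)=-31, T(7)=83, T(8)=-220, T(9)=531, T(10)=-1357, T(11)=3390, T(12)=-8523, T(13)=21407, T(14)=-53756, T(15)=135023, T(16)=-339105, T(17)=851686; answer 851686
Step 2: W1 = 851686; m = 12; cross terms: (-11*-12 - 32*12)=-252, (32*-4 - 10*-12)=-8, (10*12 - -11*-4)=76; twice the area = |-184| = 184; area = 92; answer 92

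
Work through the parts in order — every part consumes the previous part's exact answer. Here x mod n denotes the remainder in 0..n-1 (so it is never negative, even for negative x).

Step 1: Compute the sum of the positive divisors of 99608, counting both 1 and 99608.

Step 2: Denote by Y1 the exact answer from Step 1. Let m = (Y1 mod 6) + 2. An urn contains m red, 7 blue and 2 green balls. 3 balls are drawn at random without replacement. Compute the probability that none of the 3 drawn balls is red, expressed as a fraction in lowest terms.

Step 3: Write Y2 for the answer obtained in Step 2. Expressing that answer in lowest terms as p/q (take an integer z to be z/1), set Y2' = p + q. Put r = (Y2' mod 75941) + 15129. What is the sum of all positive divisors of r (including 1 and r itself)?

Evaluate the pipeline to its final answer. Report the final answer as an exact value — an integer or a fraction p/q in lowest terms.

Step 1: 99608 = 2^3 * 12451; sigma = (1 + 2 + 4 + 8) * (1 + 12451) = 15 * 12452 = 186780; answer 186780
Step 2: Y1 = 186780; m = 2; total draws C(11,3) = 165; favorable C(9,3) = 84; P = 28/55; answer 28/55
Step 3: Y2 = 28/55; threaded value p + q = 83; r = 15212; 15212 = 2^2 * 3803; sigma = (1 + 2 + 4) * (1 + 3803) = 7 * 3804 = 26628; answer 26628

26628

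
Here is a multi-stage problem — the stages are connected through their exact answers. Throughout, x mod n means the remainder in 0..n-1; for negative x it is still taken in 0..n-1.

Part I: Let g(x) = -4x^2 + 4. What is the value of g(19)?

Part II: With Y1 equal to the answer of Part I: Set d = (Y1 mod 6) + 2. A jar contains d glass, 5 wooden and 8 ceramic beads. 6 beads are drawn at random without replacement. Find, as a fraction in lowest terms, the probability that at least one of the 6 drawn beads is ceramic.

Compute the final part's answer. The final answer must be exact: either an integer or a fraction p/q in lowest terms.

Part I: -4*(19)^2 + 4 = (-1444) + (4) = -1440; answer -1440
Part II: Y1 = -1440; d = 2; total draws C(15,6) = 5005; complement C(7,6) = 7; favorable 5005 - 7 = 4998; P = 714/715; answer 714/715

714/715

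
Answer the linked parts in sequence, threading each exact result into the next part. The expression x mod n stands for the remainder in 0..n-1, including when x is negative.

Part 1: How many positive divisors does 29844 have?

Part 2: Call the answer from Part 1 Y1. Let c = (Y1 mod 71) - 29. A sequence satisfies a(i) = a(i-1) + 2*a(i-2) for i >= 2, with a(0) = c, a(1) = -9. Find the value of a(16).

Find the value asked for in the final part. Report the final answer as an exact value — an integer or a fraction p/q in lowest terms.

-436911

Part 1: 29844 = 2^2 * 3^2 * 829; number of divisors = (2+1) * (2+1) * (1+1) = 18; answer 18
Part 2: Y1 = 18; c = -11; a(2) = 1*(-9) + 2*(-11) = -31; iterating: a(2)=-31, a(3)=-49, a(4)=-111, a(5)=-209, a(6)=-431, a(7)=-849, a(8)=-1711, a(9)=-3409, a(10)=-6831, a(11)=-13649, a(12)=-27311, a(13)=-54609, a(14)=-109231, a(15)=-218449, a(16)=-436911; answer -436911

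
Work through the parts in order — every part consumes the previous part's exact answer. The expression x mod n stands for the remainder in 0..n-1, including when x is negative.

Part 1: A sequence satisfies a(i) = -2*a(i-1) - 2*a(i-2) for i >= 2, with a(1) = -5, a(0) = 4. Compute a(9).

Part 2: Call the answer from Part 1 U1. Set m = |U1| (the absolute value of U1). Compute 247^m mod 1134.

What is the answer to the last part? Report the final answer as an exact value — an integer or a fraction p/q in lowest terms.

1033

Part 1: a(2) = -2*(-5) - 2*(4) = 2; iterating: a(2)=2, a(3)=6, a(4)=-16, a(5)=20, a(6)=-8, a(7)=-24, a(8)=64, a(9)=-80; answer -80
Part 2: U1 = -80; m = 80; squarings mod 1134: 247^1=247, 247^2=907, 247^4=499, 247^8=655, 247^16=373, 247^32=781, 247^64=1003; 247^80 = 247^16 * 247^64 = 1033 (mod 1134); answer 1033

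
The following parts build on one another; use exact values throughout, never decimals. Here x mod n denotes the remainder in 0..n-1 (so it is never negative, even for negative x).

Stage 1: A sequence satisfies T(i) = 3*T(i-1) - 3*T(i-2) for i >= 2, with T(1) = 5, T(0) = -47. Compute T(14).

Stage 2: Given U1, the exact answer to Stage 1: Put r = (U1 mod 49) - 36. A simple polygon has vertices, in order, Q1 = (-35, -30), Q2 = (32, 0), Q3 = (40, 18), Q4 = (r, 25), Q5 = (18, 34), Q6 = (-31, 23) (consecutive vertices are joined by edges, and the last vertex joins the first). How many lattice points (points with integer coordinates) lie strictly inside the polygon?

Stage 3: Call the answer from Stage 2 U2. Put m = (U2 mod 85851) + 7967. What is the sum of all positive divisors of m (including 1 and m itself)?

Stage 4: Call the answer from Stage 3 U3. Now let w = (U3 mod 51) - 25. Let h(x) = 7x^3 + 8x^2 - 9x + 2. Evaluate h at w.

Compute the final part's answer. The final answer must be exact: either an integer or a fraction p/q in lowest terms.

Stage 1: T(2) = 3*(5) - 3*(-47) = 156; iterating: T(2)=156, T(3)=453, T(4)=891, T(5)=1314, T(6)=1269, T(7)=-135, T(8)=-4212, T(9)=-12231, T(10)=-24057, T(11)=-35478, T(12)=-34263, T(13)=3645, T(14)=113724; answer 113724
Stage 2: U1 = 113724; r = 8; cross terms: (-35*0 - 32*-30)=960, (32*18 - 40*0)=576, (40*25 - 8*18)=856, (8*34 - 18*25)=-178, (18*23 - -31*34)=1468, (-31*-30 - -35*23)=1735; twice the area = |5417| = 5417; area = 5417/2; boundary points = 1 + 2 + 1 + 1 + 1 + 1 = 7; strictly interior points = area - boundary/2 + 1 = 2706; answer 2706
Stage 3: U2 = 2706; m = 10673; 10673 = 13 * 821; sigma = (1 + 13) * (1 + 821) = 14 * 822 = 11508; answer 11508
Stage 4: U3 = 11508; w = 8; 7*(8)^3 + 8*(8)^2 - 9*(8)^1 + 2 = (3584) + (512) + (-72) + (2) = 4026; answer 4026

4026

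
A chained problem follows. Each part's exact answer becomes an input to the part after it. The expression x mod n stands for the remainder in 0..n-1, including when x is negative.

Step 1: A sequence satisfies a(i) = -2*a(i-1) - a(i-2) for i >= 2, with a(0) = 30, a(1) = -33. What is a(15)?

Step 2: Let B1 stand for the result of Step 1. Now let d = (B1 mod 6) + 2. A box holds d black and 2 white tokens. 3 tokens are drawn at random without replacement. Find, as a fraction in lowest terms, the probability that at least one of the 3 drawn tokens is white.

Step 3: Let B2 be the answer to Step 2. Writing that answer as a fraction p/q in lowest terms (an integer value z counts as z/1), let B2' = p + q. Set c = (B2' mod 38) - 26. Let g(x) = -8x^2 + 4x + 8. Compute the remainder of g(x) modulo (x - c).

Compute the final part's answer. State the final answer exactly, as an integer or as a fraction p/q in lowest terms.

Step 1: a(2) = -2*(-33) - 1*(30) = 36; iterating: a(2)=36, a(3)=-39, a(4)=42, a(5)=-45, a(6)=48, a(7)=-51, a(8)=54, a(9)=-57, a(10)=60, a(11)=-63, a(12)=66, a(13)=-69, a(14)=72, a(15)=-75; answer -75
Step 2: B1 = -75; d = 5; total draws C(7,3) = 35; complement C(5,3) = 10; favorable 35 - 10 = 25; P = 5/7; answer 5/7
Step 3: B2 = 5/7; threaded value p + q = 12; c = -14; remainder = value at the root: -8*(-14)^2 + 4*(-14)^1 + 8 = (-1568) + (-56) + (8) = -1616; answer -1616

-1616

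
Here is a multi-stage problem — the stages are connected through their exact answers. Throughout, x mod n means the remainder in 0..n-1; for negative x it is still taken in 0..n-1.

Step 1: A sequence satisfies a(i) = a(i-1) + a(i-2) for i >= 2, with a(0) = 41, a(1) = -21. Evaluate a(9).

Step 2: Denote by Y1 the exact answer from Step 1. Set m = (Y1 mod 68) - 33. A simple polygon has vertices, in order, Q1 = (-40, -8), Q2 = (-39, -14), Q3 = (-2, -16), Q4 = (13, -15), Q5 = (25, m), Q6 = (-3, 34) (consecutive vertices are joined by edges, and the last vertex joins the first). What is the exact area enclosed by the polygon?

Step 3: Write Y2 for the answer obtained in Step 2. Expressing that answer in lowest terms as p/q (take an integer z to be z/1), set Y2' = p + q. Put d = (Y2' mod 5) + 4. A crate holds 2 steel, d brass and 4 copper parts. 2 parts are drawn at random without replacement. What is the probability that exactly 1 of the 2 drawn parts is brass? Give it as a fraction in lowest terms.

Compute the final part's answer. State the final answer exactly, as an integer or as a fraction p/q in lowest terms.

6/11

Step 1: a(2) = 1*(-21) + 1*(41) = 20; iterating: a(2)=20, a(3)=-1, a(4)=19, a(5)=18, a(6)=37, a(7)=55, a(8)=92, a(9)=147; answer 147
Step 2: Y1 = 147; m = -22; cross terms: (-40*-14 - -39*-8)=248, (-39*-16 - -2*-14)=596, (-2*-15 - 13*-16)=238, (13*-22 - 25*-15)=89, (25*34 - -3*-22)=784, (-3*-8 - -40*34)=1384; twice the area = |3339| = 3339; area = 3339/2; answer 3339/2
Step 3: Y2 = 3339/2; threaded value p + q = 3341; d = 5; total draws C(11,2) = 55; favorable C(5,1)*C(6,1) = 30; P = 6/11; answer 6/11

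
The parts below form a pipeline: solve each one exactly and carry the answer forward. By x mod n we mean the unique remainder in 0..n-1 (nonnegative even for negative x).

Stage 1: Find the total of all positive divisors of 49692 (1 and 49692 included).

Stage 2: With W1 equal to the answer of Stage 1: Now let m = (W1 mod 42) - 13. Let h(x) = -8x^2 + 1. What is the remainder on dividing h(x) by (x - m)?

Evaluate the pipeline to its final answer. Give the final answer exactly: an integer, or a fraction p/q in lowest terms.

-1351

Stage 1: 49692 = 2^2 * 3 * 41 * 101; sigma = (1 + 2 + 4) * (1 + 3) * (1 + 41) * (1 + 101) = 7 * 4 * 42 * 102 = 119952; answer 119952
Stage 2: W1 = 119952; m = -13; remainder = value at the root: -8*(-13)^2 + 1 = (-1352) + (1) = -1351; answer -1351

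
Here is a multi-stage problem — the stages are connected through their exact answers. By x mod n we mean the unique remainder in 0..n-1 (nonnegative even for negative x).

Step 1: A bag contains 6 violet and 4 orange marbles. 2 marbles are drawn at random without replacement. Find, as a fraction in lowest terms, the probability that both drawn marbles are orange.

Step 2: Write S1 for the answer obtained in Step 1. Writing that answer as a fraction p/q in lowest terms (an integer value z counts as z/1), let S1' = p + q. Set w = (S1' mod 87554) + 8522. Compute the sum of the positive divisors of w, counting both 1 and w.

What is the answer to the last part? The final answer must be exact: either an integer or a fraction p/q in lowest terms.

Step 1: total draws C(10,2) = 45; favorable C(4,2) = 6; P = 2/15; answer 2/15
Step 2: S1 = 2/15; threaded value p + q = 17; w = 8539; 8539 is prime, so its only divisors are 1 and 8539; sigma = 1 + 8539 = 8540; answer 8540

8540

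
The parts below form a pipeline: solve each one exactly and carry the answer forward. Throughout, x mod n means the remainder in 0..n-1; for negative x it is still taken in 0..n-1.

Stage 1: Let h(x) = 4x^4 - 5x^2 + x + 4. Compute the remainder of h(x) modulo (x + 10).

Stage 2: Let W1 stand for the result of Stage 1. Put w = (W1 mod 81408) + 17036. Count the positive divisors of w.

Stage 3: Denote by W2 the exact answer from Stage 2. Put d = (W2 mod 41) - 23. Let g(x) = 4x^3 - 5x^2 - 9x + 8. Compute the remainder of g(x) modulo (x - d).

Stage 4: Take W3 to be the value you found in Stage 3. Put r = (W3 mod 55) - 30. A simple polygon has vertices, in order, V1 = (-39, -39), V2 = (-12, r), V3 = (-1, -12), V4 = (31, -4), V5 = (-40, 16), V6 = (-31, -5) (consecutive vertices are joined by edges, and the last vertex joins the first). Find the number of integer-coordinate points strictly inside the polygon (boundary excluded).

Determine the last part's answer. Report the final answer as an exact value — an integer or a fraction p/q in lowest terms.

890

Stage 1: remainder = value at the root: 4*(-10)^4 - 5*(-10)^2 + 1*(-10)^1 + 4 = (40000) + (-500) + (-10) + (4) = 39494; answer 39494
Stage 2: W1 = 39494; w = 56530; 56530 = 2 * 5 * 5653; number of divisors = (1+1) * (1+1) * (1+1) = 8; answer 8
Stage 3: W2 = 8; d = -15; remainder = value at the root: 4*(-15)^3 - 5*(-15)^2 - 9*(-15)^1 + 8 = (-13500) + (-1125) + (135) + (8) = -14482; answer -14482
Stage 4: W3 = -14482; r = 8; cross terms: (-39*8 - -12*-39)=-780, (-12*-12 - -1*8)=152, (-1*-4 - 31*-12)=376, (31*16 - -40*-4)=336, (-40*-5 - -31*16)=696, (-31*-39 - -39*-5)=1014; twice the area = |1794| = 1794; area = 897; boundary points = 1 + 1 + 8 + 1 + 3 + 2 = 16; strictly interior points = area - boundary/2 + 1 = 890; answer 890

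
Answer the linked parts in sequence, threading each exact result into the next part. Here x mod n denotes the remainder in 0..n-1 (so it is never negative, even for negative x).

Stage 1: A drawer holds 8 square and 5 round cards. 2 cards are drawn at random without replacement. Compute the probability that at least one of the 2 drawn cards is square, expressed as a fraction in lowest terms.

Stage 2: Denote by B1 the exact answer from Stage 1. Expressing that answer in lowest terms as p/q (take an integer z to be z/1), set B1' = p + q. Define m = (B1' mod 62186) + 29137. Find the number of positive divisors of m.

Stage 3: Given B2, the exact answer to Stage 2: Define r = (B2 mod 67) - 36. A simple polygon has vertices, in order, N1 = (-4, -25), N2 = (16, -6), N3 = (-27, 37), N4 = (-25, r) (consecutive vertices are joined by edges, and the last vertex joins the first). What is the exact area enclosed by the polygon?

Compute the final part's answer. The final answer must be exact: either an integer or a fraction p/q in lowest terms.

1432

Stage 1: total draws C(13,2) = 78; complement C(5,2) = 10; favorable 78 - 10 = 68; P = 34/39; answer 34/39
Stage 2: B1 = 34/39; threaded value p + q = 73; m = 29210; 29210 = 2 * 5 * 23 * 127; number of divisors = (1+1) * (1+1) * (1+1) * (1+1) = 16; answer 16
Stage 3: B2 = 16; r = -20; cross terms: (-4*-6 - 16*-25)=424, (16*37 - -27*-6)=430, (-27*-20 - -25*37)=1465, (-25*-25 - -4*-20)=545; twice the area = |2864| = 2864; area = 1432; answer 1432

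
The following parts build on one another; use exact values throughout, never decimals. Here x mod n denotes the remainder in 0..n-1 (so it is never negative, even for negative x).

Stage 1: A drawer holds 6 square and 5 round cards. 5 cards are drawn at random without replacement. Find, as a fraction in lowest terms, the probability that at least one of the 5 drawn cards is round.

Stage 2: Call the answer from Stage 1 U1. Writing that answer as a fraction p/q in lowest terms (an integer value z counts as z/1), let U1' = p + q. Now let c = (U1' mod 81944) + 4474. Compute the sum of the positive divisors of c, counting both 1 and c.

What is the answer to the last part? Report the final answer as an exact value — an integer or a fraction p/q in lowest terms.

Stage 1: total draws C(11,5) = 462; complement C(6,5) = 6; favorable 462 - 6 = 456; P = 76/77; answer 76/77
Stage 2: U1 = 76/77; threaded value p + q = 153; c = 4627; 4627 = 7 * 661; sigma = (1 + 7) * (1 + 661) = 8 * 662 = 5296; answer 5296

5296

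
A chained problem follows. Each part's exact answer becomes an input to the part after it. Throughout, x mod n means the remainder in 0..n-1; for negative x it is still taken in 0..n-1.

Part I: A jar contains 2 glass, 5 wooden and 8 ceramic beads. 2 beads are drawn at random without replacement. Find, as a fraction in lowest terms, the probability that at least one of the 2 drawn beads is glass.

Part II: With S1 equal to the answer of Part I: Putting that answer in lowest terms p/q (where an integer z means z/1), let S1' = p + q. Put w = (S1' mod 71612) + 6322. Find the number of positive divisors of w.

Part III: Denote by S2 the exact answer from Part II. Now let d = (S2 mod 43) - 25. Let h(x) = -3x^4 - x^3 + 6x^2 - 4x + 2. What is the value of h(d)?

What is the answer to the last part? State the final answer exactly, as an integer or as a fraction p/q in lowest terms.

Part I: total draws C(15,2) = 105; complement C(13,2) = 78; favorable 105 - 78 = 27; P = 9/35; answer 9/35
Part II: S1 = 9/35; threaded value p + q = 44; w = 6366; 6366 = 2 * 3 * 1061; number of divisors = (1+1) * (1+1) * (1+1) = 8; answer 8
Part III: S2 = 8; d = -17; -3*(-17)^4 - 1*(-17)^3 + 6*(-17)^2 - 4*(-17)^1 + 2 = (-250563) + (4913) + (1734) + (68) + (2) = -243846; answer -243846

-243846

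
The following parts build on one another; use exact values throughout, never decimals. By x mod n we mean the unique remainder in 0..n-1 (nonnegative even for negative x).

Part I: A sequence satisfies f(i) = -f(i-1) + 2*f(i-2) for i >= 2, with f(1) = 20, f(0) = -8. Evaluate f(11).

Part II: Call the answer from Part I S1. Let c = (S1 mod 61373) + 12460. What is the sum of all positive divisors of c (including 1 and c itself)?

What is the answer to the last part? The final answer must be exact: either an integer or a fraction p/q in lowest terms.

59220

Part I: f(2) = -1*(20) + 2*(-8) = -36; iterating: f(2)=-36, f(3)=76, f(4)=-148, f(5)=300, f(6)=-596, f(7)=1196, f(8)=-2388, f(9)=4780, f(10)=-9556, f(11)=19116; answer 19116
Part II: S1 = 19116; c = 31576; 31576 = 2^3 * 3947; sigma = (1 + 2 + 4 + 8) * (1 + 3947) = 15 * 3948 = 59220; answer 59220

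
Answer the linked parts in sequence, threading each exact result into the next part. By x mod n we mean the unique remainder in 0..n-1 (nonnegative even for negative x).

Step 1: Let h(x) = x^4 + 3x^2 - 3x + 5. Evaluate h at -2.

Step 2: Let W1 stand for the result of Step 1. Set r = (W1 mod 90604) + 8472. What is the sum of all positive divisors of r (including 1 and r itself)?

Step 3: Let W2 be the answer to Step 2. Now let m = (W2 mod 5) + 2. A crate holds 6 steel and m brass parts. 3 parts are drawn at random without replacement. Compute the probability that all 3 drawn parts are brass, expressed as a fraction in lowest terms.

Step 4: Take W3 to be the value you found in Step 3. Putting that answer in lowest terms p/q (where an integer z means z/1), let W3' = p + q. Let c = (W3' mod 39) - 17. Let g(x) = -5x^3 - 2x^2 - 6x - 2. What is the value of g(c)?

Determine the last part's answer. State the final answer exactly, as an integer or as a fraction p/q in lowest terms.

Step 1: 1*(-2)^4 + 3*(-2)^2 - 3*(-2)^1 + 5 = (16) + (12) + (6) + (5) = 39; answer 39
Step 2: W1 = 39; r = 8511; 8511 = 3 * 2837; sigma = (1 + 3) * (1 + 2837) = 4 * 2838 = 11352; answer 11352
Step 3: W2 = 11352; m = 4; total draws C(10,3) = 120; favorable C(4,3) = 4; P = 1/30; answer 1/30
Step 4: W3 = 1/30; threaded value p + q = 31; c = 14; -5*(14)^3 - 2*(14)^2 - 6*(14)^1 - 2 = (-13720) + (-392) + (-84) + (-2) = -14198; answer -14198

-14198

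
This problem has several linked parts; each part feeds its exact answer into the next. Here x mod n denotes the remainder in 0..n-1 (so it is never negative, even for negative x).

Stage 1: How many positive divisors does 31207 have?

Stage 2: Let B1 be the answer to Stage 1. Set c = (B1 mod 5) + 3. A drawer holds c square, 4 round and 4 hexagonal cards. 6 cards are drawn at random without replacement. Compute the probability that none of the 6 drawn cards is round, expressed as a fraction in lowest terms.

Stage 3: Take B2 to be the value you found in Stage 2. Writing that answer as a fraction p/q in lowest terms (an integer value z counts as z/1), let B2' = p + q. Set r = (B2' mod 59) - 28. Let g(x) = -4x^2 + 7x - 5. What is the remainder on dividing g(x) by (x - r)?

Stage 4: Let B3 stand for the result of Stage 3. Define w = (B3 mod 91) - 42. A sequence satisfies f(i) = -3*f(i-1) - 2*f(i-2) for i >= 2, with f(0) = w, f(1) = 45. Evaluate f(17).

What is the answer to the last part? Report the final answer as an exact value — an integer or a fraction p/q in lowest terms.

Stage 1: 31207 = 11 * 2837; number of divisors = (1+1) * (1+1) = 4; answer 4
Stage 2: B1 = 4; c = 7; total draws C(15,6) = 5005; favorable C(11,6) = 462; P = 6/65; answer 6/65
Stage 3: B2 = 6/65; threaded value p + q = 71; r = -16; remainder = value at the root: -4*(-16)^2 + 7*(-16)^1 - 5 = (-1024) + (-112) + (-5) = -1141; answer -1141
Stage 4: B3 = -1141; w = 0; f(2) = -3*(45) - 2*(0) = -135; iterating: f(2)=-135, f(3)=315, f(4)=-675, f(5)=1395, f(6)=-2835, f(7)=5715, f(8)=-11475, f(9)=22995, f(10)=-46035, f(11)=92115, f(12)=-184275, f(13)=368595, f(14)=-737235, f(15)=1474515, f(16)=-2949075, f(17)=5898195; answer 5898195

5898195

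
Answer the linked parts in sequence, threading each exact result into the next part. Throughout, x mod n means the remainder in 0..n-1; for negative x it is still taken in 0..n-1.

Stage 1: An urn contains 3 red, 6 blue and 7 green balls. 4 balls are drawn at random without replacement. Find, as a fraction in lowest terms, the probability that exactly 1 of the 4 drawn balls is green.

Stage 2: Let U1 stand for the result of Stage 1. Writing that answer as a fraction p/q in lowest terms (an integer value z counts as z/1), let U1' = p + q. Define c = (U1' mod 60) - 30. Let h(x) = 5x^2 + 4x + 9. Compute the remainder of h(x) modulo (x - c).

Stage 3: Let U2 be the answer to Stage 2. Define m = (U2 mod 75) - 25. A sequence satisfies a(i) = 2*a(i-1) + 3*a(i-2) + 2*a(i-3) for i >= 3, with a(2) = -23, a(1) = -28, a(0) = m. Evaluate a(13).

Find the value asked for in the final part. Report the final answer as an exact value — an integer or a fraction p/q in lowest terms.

-5313270

Stage 1: total draws C(16,4) = 1820; favorable C(7,1)*C(9,3) = 588; P = 21/65; answer 21/65
Stage 2: U1 = 21/65; threaded value p + q = 86; c = -4; remainder = value at the root: 5*(-4)^2 + 4*(-4)^1 + 9 = (80) + (-16) + (9) = 73; answer 73
Stage 3: U2 = 73; m = 48; a(3) = 2*(-23) + 3*(-28) + 2*(48) = -34; iterating: a(3)=-34, a(4)=-193, a(5)=-534, a(6)=-1715, a(7)=-5418, a(8)=-17049, a(9)=-53782, a(10)=-169547, a(11)=-534538, a(12)=-1685281, a(13)=-5313270; answer -5313270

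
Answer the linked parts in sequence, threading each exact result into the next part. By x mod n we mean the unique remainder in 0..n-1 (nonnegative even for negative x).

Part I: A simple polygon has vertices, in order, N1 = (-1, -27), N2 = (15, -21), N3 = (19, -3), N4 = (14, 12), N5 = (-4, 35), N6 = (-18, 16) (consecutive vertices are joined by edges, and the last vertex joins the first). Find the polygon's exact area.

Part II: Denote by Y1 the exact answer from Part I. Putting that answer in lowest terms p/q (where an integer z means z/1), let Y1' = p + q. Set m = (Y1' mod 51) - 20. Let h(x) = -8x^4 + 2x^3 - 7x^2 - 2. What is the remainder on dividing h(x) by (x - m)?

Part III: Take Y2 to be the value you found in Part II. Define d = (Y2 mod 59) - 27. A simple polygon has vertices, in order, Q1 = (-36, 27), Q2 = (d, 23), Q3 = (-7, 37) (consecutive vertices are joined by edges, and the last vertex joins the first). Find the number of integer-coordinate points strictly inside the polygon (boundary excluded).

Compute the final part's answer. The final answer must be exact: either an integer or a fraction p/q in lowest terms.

176

Part I: cross terms: (-1*-21 - 15*-27)=426, (15*-3 - 19*-21)=354, (19*12 - 14*-3)=270, (14*35 - -4*12)=538, (-4*16 - -18*35)=566, (-18*-27 - -1*16)=502; twice the area = |2656| = 2656; area = 1328; answer 1328
Part II: Y1 = 1328; threaded value p + q = 1329; m = -17; remainder = value at the root: -8*(-17)^4 + 2*(-17)^3 - 7*(-17)^2 - 2 = (-668168) + (-9826) + (-2023) + (-2) = -680019; answer -680019
Part III: Y2 = -680019; d = -12; cross terms: (-36*23 - -12*27)=-504, (-12*37 - -7*23)=-283, (-7*27 - -36*37)=1143; twice the area = |356| = 356; area = 178; boundary points = 4 + 1 + 1 = 6; strictly interior points = area - boundary/2 + 1 = 176; answer 176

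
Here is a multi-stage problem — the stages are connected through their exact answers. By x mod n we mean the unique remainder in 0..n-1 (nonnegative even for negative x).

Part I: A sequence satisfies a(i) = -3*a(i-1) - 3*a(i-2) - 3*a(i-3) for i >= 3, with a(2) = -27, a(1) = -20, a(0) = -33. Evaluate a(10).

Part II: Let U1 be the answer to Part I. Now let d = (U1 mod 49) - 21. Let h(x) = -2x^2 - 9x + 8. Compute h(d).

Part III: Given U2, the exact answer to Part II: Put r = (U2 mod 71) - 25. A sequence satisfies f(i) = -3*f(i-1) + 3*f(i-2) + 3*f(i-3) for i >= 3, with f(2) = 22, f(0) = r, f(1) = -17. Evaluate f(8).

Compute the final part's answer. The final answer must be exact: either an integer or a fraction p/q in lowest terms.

Part I: a(3) = -3*(-27) - 3*(-20) - 3*(-33) = 240; iterating: a(3)=240, a(4)=-579, a(5)=1098, a(6)=-2277, a(7)=5274, a(8)=-12285, a(9)=27864, a(10)=-62559; answer -62559
Part II: U1 = -62559; d = -7; -2*(-7)^2 - 9*(-7)^1 + 8 = (-98) + (63) + (8) = -27; answer -27
Part III: U2 = -27; r = 19; f(3) = -3*(22) + 3*(-17) + 3*(19) = -60; iterating: f(3)=-60, f(4)=195, f(5)=-699, f(6)=2502, f(7)=-9018, f(8)=32463; answer 32463

32463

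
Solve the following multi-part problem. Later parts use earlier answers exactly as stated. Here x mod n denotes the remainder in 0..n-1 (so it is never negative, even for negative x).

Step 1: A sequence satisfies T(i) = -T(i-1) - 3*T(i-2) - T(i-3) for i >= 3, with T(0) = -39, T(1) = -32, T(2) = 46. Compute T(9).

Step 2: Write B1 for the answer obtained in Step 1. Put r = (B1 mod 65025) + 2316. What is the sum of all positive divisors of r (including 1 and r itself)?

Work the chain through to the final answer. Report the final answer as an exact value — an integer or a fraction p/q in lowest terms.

7168

Step 1: T(3) = -1*(46) - 3*(-32) - 1*(-39) = 89; iterating: T(3)=89, T(4)=-195, T(5)=-118, T(6)=614, T(7)=-65, T(8)=-1659, T(9)=1240; answer 1240
Step 2: B1 = 1240; r = 3556; 3556 = 2^2 * 7 * 127; sigma = (1 + 2 + 4) * (1 + 7) * (1 + 127) = 7 * 8 * 128 = 7168; answer 7168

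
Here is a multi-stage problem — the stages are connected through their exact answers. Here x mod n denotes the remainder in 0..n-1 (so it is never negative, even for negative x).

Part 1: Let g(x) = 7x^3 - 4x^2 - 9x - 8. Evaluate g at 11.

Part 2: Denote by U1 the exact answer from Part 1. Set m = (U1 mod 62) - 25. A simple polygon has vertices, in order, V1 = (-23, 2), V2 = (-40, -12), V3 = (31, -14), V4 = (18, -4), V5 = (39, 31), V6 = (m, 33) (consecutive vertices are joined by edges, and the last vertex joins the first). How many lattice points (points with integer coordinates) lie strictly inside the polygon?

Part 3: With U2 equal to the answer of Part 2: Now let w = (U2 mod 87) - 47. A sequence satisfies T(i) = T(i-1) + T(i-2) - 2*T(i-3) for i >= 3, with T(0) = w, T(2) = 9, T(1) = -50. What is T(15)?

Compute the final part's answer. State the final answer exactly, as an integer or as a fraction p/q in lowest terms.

153

Part 1: 7*(11)^3 - 4*(11)^2 - 9*(11)^1 - 8 = (9317) + (-484) + (-99) + (-8) = 8726; answer 8726
Part 2: U1 = 8726; m = 21; cross terms: (-23*-12 - -40*2)=356, (-40*-14 - 31*-12)=932, (31*-4 - 18*-14)=128, (18*31 - 39*-4)=714, (39*33 - 21*31)=636, (21*2 - -23*33)=801; twice the area = |3567| = 3567; area = 3567/2; boundary points = 1 + 1 + 1 + 7 + 2 + 1 = 13; strictly interior points = area - boundary/2 + 1 = 1778; answer 1778
Part 3: U2 = 1778; w = -9; T(3) = 1*(9) + 1*(-50) - 2*(-9) = -23; iterating: T(3)=-23, T(4)=86, T(5)=45, T(6)=177, T(7)=50, T(8)=137, T(9)=-167, T(10)=-130, T(11)=-571, T(12)=-367, T(13)=-678, T(14)=97, T(15)=153; answer 153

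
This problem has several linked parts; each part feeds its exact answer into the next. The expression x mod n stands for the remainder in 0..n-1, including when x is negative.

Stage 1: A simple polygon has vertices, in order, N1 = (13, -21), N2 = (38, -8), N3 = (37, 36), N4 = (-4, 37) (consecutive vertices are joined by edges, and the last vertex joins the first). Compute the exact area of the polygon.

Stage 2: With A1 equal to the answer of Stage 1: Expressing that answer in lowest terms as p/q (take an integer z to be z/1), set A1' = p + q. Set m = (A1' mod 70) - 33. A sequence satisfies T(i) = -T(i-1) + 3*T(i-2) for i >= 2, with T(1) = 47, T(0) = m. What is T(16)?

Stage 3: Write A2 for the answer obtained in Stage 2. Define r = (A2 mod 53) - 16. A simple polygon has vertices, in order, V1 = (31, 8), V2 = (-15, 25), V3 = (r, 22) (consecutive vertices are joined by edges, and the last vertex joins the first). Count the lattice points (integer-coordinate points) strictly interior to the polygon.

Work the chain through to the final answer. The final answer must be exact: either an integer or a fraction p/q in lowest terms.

Stage 1: cross terms: (13*-8 - 38*-21)=694, (38*36 - 37*-8)=1664, (37*37 - -4*36)=1513, (-4*-21 - 13*37)=-397; twice the area = |3474| = 3474; area = 1737; answer 1737
Stage 2: A1 = 1737; threaded value p + q = 1738; m = 25; T(2) = -1*(47) + 3*(25) = 28; iterating: T(2)=28, T(3)=113, T(4)=-29, T(5)=368, T(6)=-455, T(7)=1559, T(8)=-2924, T(9)=7601, T(10)=-16373, T(11)=39176, T(12)=-88295, T(13)=205823, T(14)=-470708, T(15)=1088177, T(16)=-2500301; answer -2500301
Stage 3: A2 = -2500301; r = 11; cross terms: (31*25 - -15*8)=895, (-15*22 - 11*25)=-605, (11*8 - 31*22)=-594; twice the area = |-304| = 304; area = 152; boundary points = 1 + 1 + 2 = 4; strictly interior points = area - boundary/2 + 1 = 151; answer 151

151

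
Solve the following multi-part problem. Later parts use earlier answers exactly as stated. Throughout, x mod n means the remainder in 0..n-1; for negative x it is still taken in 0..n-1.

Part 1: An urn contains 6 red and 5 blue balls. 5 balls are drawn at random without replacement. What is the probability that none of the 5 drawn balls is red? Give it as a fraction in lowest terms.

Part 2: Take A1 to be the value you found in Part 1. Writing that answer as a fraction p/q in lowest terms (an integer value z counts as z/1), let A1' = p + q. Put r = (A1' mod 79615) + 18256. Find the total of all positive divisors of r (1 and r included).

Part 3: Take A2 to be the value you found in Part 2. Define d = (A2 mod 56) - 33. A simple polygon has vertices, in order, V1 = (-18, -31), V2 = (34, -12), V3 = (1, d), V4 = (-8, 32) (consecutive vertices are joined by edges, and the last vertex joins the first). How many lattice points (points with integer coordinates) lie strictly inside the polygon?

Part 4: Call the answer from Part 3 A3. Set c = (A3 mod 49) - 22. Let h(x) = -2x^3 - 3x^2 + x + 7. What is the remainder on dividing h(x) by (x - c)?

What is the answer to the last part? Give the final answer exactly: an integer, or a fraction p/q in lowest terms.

Part 1: total draws C(11,5) = 462; favorable C(5,5) = 1; P = 1/462; answer 1/462
Part 2: A1 = 1/462; threaded value p + q = 463; r = 18719; 18719 is prime, so its only divisors are 1 and 18719; sigma = 1 + 18719 = 18720; answer 18720
Part 3: A2 = 18720; d = -17; cross terms: (-18*-12 - 34*-31)=1270, (34*-17 - 1*-12)=-566, (1*32 - -8*-17)=-104, (-8*-31 - -18*32)=824; twice the area = |1424| = 1424; area = 712; boundary points = 1 + 1 + 1 + 1 = 4; strictly interior points = area - boundary/2 + 1 = 711; answer 711
Part 4: A3 = 711; c = 3; remainder = value at the root: -2*(3)^3 - 3*(3)^2 + 1*(3)^1 + 7 = (-54) + (-27) + (3) + (7) = -71; answer -71

-71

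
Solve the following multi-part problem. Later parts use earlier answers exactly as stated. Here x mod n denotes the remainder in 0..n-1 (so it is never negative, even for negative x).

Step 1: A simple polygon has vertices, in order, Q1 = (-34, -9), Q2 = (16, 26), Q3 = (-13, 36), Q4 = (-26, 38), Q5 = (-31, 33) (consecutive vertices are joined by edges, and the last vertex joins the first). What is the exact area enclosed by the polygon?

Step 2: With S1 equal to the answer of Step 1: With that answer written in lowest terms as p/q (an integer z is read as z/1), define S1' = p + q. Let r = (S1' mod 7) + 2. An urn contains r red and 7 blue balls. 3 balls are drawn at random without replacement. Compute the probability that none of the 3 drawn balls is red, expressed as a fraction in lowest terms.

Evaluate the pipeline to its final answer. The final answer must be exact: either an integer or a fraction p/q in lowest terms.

7/24

Step 1: cross terms: (-34*26 - 16*-9)=-740, (16*36 - -13*26)=914, (-13*38 - -26*36)=442, (-26*33 - -31*38)=320, (-31*-9 - -34*33)=1401; twice the area = |2337| = 2337; area = 2337/2; answer 2337/2
Step 2: S1 = 2337/2; threaded value p + q = 2339; r = 3; total draws C(10,3) = 120; favorable C(7,3) = 35; P = 7/24; answer 7/24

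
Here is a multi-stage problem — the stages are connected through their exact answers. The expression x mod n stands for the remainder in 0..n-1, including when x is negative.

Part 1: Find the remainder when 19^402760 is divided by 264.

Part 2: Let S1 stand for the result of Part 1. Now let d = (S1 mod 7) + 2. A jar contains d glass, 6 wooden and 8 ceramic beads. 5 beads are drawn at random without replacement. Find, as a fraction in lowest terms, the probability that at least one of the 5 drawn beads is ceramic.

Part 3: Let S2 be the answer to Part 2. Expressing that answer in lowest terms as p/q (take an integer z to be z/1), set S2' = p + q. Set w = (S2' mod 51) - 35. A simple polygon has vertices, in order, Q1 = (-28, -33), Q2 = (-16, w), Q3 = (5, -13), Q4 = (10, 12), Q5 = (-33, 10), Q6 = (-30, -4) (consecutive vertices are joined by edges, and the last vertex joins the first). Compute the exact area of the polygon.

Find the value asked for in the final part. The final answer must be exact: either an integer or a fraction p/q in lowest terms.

2567/2

Part 1: squarings mod 264: 19^1=19, 19^2=97, 19^4=169, 19^8=49, 19^16=25, 19^32=97, 19^64=169, 19^128=49, 19^256=25, 19^512=97, 19^1024=169, 19^2048=49, 19^4096=25, 19^8192=97, 19^16384=169, 19^32768=49, 19^65536=25, 19^131072=97, 19^262144=169; 19^402760 = 19^8 * 19^64 * 19^256 * 19^1024 * 19^8192 * 19^131072 * 19^262144 = 1 (mod 264); answer 1
Part 2: S1 = 1; d = 3; total draws C(17,5) = 6188; complement C(9,5) = 126; favorable 6188 - 126 = 6062; P = 433/442; answer 433/442
Part 3: S2 = 433/442; threaded value p + q = 875; w = -27; cross terms: (-28*-27 - -16*-33)=228, (-16*-13 - 5*-27)=343, (5*12 - 10*-13)=190, (10*10 - -33*12)=496, (-33*-4 - -30*10)=432, (-30*-33 - -28*-4)=878; twice the area = |2567| = 2567; area = 2567/2; answer 2567/2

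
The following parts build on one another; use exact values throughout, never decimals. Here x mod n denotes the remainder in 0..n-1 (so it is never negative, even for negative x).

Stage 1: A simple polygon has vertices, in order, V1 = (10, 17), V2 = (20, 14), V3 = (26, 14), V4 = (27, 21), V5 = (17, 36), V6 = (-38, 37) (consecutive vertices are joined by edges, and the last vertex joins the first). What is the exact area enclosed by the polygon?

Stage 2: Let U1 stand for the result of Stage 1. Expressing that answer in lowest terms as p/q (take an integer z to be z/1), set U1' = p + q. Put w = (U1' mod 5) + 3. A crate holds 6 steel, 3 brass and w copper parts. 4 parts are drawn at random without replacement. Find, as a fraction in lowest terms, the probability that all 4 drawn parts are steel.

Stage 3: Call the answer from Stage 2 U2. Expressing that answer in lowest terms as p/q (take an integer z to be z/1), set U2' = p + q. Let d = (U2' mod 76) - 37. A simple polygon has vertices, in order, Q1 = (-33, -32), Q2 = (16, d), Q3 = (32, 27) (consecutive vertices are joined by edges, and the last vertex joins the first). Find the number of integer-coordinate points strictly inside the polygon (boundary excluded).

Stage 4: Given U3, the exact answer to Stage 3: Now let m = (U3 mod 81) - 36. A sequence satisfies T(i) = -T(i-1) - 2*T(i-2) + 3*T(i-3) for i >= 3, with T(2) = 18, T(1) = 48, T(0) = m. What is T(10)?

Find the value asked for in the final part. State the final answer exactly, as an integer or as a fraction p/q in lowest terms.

11448

Stage 1: cross terms: (10*14 - 20*17)=-200, (20*14 - 26*14)=-84, (26*21 - 27*14)=168, (27*36 - 17*21)=615, (17*37 - -38*36)=1997, (-38*17 - 10*37)=-1016; twice the area = |1480| = 1480; area = 740; answer 740
Stage 2: U1 = 740; threaded value p + q = 741; w = 4; total draws C(13,4) = 715; favorable C(6,4) = 15; P = 3/143; answer 3/143
Stage 3: U2 = 3/143; threaded value p + q = 146; d = 33; cross terms: (-33*33 - 16*-32)=-577, (16*27 - 32*33)=-624, (32*-32 - -33*27)=-133; twice the area = |-1334| = 1334; area = 667; boundary points = 1 + 2 + 1 = 4; strictly interior points = area - boundary/2 + 1 = 666; answer 666
Stage 4: U3 = 666; m = -18; T(3) = -1*(18) - 2*(48) + 3*(-18) = -168; iterating: T(3)=-168, T(4)=276, T(5)=114, T(6)=-1170, T(7)=1770, T(8)=912, T(9)=-7962, T(10)=11448; answer 11448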